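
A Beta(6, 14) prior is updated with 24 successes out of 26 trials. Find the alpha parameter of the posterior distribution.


In the Beta-Binomial conjugate update:
alpha_post = alpha_prior + successes
= 6 + 24
= 30

30


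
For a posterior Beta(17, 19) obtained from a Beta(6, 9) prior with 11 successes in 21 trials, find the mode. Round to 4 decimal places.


Mode = (alpha - 1) / (alpha + beta - 2)
= 16 / 34
= 0.4706

0.4706


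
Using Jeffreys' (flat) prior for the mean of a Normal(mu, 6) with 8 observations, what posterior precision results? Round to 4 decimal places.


Flat prior means prior precision is 0.
Posterior precision = n / sigma^2 = 8/6 = 1.3333

1.3333


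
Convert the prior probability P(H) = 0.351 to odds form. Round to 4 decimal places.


P(not H) = 1 - 0.351 = 0.649
Odds = 0.351 / 0.649 = 0.5408

0.5408


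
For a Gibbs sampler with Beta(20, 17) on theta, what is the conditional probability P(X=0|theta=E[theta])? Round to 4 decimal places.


E[theta] = 20/(20+17) = 0.5405
P(X=0|theta) = 1 - theta = 0.4595

0.4595


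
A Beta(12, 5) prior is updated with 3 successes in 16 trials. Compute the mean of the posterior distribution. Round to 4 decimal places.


After update: Beta(15, 18)
Mean = 15 / (15 + 18) = 15 / 33
= 0.4545

0.4545


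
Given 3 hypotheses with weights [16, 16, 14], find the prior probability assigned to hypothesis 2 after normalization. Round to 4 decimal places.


To normalize, divide each weight by the sum of all weights.
Sum = 46
Prior(H2) = 16/46 = 0.3478

0.3478


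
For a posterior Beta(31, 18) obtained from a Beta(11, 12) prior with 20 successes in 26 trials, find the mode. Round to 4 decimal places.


Mode = (alpha - 1) / (alpha + beta - 2)
= 30 / 47
= 0.6383

0.6383


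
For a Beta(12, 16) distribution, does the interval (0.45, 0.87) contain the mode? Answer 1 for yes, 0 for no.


Mode of Beta(a,b) = (a-1)/(a+b-2)
= (12-1)/(12+16-2) = 0.4231
Check: 0.45 <= 0.4231 <= 0.87?
Result: 0

0


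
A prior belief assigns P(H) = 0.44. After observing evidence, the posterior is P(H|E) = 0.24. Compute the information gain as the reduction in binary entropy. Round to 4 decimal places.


H(prior) = -0.44*log2(0.44) - 0.56*log2(0.56)
= 0.9896
H(post) = -0.24*log2(0.24) - 0.76*log2(0.76)
= 0.795
IG = 0.9896 - 0.795 = 0.1945

0.1945


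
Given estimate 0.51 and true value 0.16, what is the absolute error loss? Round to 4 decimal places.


Absolute error = |estimate - true|
= |0.35| = 0.35

0.35


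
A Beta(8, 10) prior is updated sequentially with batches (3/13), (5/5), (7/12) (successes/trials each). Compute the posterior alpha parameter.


Sequential conjugate updating is equivalent to a single batch update.
Total successes across all batches = 15
alpha_posterior = alpha_prior + total_successes = 8 + 15
= 23

23


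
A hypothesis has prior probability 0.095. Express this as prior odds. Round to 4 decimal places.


Odds = P(H) / P(not H) = 0.095 / 0.905
= 0.105

0.105


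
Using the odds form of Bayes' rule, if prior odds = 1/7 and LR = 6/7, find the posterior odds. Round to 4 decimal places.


Bayes' rule in odds form: posterior odds = prior odds * LR
= (1 * 6) / (7 * 7)
= 6/49 = 0.1224

0.1224


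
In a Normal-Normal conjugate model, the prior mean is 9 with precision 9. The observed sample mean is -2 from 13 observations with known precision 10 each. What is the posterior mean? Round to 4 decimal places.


Posterior precision = tau0 + n*tau = 9 + 13*10 = 139
Posterior mean = (tau0*mu0 + n*tau*xbar) / posterior_precision
= (9*9 + 13*10*-2) / 139
= -179 / 139 = -1.2878

-1.2878


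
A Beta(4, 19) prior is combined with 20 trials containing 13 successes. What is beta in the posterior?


In conjugate updating:
beta_posterior = beta_prior + (n - k)
= 19 + (20 - 13)
= 19 + 7 = 26

26


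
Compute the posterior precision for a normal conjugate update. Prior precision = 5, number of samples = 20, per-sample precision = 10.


tau_post = tau_0 + n * tau
= 5 + 20 * 10 = 205

205


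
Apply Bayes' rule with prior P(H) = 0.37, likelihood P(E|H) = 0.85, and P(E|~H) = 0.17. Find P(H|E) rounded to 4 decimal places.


Step 1: Compute marginal P(E) = P(E|H)P(H) + P(E|~H)P(~H)
= 0.85*0.37 + 0.17*0.63 = 0.4216
Step 2: P(H|E) = P(E|H)P(H)/P(E) = 0.3145/0.4216
= 0.746

0.746


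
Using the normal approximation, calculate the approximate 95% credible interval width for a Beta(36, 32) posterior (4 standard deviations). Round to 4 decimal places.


Var(Beta) = 36*32/(68^2 * 69) = 0.0036
SD = 0.0601
Width ~ 4*SD = 0.2404

0.2404


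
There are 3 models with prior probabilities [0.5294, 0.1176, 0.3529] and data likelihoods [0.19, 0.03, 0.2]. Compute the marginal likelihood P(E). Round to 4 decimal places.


P(E) = sum over models of P(M_i) * P(E|M_i)
= 0.5294*0.19 + 0.1176*0.03 + 0.3529*0.2
= 0.1747

0.1747


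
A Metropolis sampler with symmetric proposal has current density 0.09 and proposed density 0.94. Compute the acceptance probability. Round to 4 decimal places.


For symmetric proposals, acceptance = min(1, pi(x*)/pi(x))
= min(1, 0.94/0.09)
= min(1, 10.4444) = 1.0

1.0


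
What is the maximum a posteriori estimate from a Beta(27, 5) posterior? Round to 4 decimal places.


The MAP estimate equals the mode of the distribution.
Mode of Beta(a,b) = (a-1)/(a+b-2)
= 26/30
= 0.8667

0.8667


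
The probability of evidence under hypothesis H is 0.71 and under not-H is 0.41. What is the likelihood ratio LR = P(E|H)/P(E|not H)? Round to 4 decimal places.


LR = 0.71 / 0.41
= 1.7317

1.7317


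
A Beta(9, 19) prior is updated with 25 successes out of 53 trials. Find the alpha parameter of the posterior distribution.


In the Beta-Binomial conjugate update:
alpha_post = alpha_prior + successes
= 9 + 25
= 34

34


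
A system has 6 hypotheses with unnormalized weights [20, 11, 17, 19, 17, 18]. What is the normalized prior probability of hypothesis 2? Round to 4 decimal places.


The normalized prior is the weight divided by the total.
Total weight = 102
P(H2) = 11 / 102 = 0.1078

0.1078


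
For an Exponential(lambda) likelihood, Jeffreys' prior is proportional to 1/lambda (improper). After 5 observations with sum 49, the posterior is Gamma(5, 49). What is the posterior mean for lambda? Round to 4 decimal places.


Posterior = Gamma(n, sum_x) = Gamma(5, 49)
Posterior mean = shape/rate = 5/49
= 0.102

0.102


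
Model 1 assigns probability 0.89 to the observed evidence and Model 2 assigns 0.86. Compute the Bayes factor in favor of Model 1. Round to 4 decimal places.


BF = P(data|M1) / P(data|M2)
= 0.89 / 0.86 = 1.0349

1.0349


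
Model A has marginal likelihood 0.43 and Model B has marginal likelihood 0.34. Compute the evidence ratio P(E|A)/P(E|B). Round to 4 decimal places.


Evidence ratio = P(E|A) / P(E|B)
= 0.43 / 0.34
= 1.2647

1.2647


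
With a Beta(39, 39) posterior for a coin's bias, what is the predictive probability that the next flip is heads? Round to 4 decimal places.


The predictive probability equals the posterior mean.
P(next = heads) = alpha / (alpha + beta)
= 39 / 78 = 0.5

0.5


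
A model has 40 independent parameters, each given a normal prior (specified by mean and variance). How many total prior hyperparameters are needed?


Each normal prior needs 2 hyperparameters (mean and variance).
Total = 2 * 40 = 80

80


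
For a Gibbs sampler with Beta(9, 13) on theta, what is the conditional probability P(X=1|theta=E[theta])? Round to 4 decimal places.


E[theta] = 9/(9+13) = 0.4091
P(X=1|theta) = theta = 0.4091

0.4091


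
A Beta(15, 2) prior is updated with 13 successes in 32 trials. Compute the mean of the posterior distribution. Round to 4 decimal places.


After update: Beta(28, 21)
Mean = 28 / (28 + 21) = 28 / 49
= 0.5714

0.5714


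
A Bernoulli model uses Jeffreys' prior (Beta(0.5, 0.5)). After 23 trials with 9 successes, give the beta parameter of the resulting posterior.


Posterior = Beta(prior_alpha + successes, prior_beta + failures)
= Beta(0.5 + 9, 0.5 + 14)
Posterior beta = 0.5 + (n - k) = 0.5 + 14 = 14.5

14.5


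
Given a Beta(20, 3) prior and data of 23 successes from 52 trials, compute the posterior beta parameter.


Number of failures = 52 - 23 = 29
Posterior beta = 3 + 29 = 32

32


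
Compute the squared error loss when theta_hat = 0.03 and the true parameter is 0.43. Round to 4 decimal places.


L = (theta_hat - theta_true)^2
= (0.03 - 0.43)^2
= -0.4^2 = 0.16

0.16


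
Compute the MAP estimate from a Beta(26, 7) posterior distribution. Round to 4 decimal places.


MAP = mode of Beta distribution
= (alpha - 1)/(alpha + beta - 2)
= (26-1)/(26+7-2)
= 25/31 = 0.8065

0.8065


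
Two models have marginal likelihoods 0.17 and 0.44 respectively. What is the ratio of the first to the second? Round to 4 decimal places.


Evidence ratio = 0.17 / 0.44
= 0.3864

0.3864


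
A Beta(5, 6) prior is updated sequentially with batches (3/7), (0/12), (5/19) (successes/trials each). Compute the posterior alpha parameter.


Sequential conjugate updating is equivalent to a single batch update.
Total successes across all batches = 8
alpha_posterior = alpha_prior + total_successes = 5 + 8
= 13

13


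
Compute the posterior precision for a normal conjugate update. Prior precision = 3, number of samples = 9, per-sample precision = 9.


tau_post = tau_0 + n * tau
= 3 + 9 * 9 = 84

84


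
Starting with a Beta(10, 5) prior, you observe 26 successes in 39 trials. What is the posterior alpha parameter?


For a Beta-Binomial conjugate model:
Posterior alpha = prior alpha + number of successes
= 10 + 26 = 36

36


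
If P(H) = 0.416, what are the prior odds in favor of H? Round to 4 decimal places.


Prior odds = P(H) / (1 - P(H))
= 0.416 / 0.584
= 0.7123

0.7123


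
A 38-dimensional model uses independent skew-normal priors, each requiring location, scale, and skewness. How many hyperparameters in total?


Per parameter: 3 (location, scale, and skewness).
Total = 38 * 3 = 114

114


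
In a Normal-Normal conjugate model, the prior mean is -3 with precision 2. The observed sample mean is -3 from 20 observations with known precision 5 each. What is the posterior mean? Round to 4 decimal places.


Posterior precision = tau0 + n*tau = 2 + 20*5 = 102
Posterior mean = (tau0*mu0 + n*tau*xbar) / posterior_precision
= (2*-3 + 20*5*-3) / 102
= -306 / 102 = -3.0

-3.0


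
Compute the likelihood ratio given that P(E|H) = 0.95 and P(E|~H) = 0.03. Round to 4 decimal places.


LR = P(E|H) / P(E|~H)
= 0.95 / 0.03 = 31.6667

31.6667


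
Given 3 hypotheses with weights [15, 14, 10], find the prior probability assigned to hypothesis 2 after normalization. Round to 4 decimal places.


To normalize, divide each weight by the sum of all weights.
Sum = 39
Prior(H2) = 14/39 = 0.359

0.359


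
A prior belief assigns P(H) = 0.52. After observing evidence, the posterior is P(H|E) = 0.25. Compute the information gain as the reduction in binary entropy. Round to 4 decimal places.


H(prior) = -0.52*log2(0.52) - 0.48*log2(0.48)
= 0.9988
H(post) = -0.25*log2(0.25) - 0.75*log2(0.75)
= 0.8113
IG = 0.9988 - 0.8113 = 0.1876

0.1876


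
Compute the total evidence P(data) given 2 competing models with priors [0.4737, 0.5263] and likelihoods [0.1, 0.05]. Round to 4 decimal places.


Marginal likelihood = sum P(model_i) * P(data|model_i)
Model 1: 0.4737 * 0.1 = 0.0474
Model 2: 0.5263 * 0.05 = 0.0263
Total = 0.0737

0.0737


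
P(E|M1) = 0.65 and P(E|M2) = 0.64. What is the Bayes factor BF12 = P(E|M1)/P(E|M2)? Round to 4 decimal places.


Bayes factor BF12 = P(E|M1) / P(E|M2)
= 0.65 / 0.64
= 1.0156

1.0156


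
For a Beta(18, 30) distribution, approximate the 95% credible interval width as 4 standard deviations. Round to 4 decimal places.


Variance of Beta(a,b) = ab / ((a+b)^2 * (a+b+1))
= 18*30 / ((48)^2 * 49)
= 0.0048
SD = sqrt(0.0048) = 0.0692
Width = 4 * SD = 0.2766

0.2766


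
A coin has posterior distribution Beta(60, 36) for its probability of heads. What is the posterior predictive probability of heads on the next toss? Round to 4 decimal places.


Posterior predictive = E[theta] = alpha/(alpha+beta)
= 60/96
= 0.625

0.625


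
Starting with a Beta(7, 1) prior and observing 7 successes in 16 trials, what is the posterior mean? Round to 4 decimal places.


Posterior parameters: alpha = 7 + 7 = 14
beta = 1 + 9 = 10
Posterior mean = alpha / (alpha + beta) = 14 / 24
= 0.5833

0.5833


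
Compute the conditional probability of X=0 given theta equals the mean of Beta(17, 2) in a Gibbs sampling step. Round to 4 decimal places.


Mean of Beta(17, 2) = 0.8947
P(X=0 | theta=0.8947) = 0.1053

0.1053


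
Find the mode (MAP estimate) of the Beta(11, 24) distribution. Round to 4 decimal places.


For Beta(a,b) with a,b > 1:
Mode = (a-1)/(a+b-2) = (11-1)/(35-2)
= 10/33 = 0.303

0.303


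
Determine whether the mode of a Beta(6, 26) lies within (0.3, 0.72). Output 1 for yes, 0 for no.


First find the mode: (a-1)/(a+b-2) = 0.1667
Is 0.1667 in (0.3, 0.72)? 0

0


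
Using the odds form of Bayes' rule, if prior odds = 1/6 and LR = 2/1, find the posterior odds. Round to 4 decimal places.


Bayes' rule in odds form: posterior odds = prior odds * LR
= (1 * 2) / (6 * 1)
= 2/6 = 0.3333

0.3333


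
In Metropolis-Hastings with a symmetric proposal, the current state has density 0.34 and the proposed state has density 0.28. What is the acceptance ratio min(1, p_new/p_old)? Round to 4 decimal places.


Ratio = p_new / p_old = 0.28 / 0.34 = 0.8235
Acceptance = min(1, 0.8235) = 0.8235

0.8235


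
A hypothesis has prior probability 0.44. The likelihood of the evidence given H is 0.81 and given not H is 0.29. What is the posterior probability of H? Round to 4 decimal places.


Using Bayes' theorem:
P(E) = 0.44 * 0.81 + 0.56 * 0.29
P(E) = 0.5188
P(H|E) = (0.44 * 0.81) / 0.5188 = 0.687

0.687


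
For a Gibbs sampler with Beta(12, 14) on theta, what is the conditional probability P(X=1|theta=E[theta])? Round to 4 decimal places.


E[theta] = 12/(12+14) = 0.4615
P(X=1|theta) = theta = 0.4615

0.4615


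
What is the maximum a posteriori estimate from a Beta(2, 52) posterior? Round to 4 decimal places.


The MAP estimate equals the mode of the distribution.
Mode of Beta(a,b) = (a-1)/(a+b-2)
= 1/52
= 0.0192

0.0192


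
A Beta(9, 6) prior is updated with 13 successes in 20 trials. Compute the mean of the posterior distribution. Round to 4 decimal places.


After update: Beta(22, 13)
Mean = 22 / (22 + 13) = 22 / 35
= 0.6286

0.6286


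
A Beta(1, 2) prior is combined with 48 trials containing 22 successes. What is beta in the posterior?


In conjugate updating:
beta_posterior = beta_prior + (n - k)
= 2 + (48 - 22)
= 2 + 26 = 28

28


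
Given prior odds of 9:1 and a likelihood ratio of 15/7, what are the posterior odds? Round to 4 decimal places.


Posterior odds = prior odds * LR
Prior odds = 9/1 = 9.0
LR = 15/7 = 2.1429
Posterior odds = 9.0 * 2.1429 = 19.2857

19.2857


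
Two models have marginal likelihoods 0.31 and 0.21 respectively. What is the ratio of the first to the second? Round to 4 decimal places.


Evidence ratio = 0.31 / 0.21
= 1.4762

1.4762


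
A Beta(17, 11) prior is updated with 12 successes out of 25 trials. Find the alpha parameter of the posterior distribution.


In the Beta-Binomial conjugate update:
alpha_post = alpha_prior + successes
= 17 + 12
= 29

29


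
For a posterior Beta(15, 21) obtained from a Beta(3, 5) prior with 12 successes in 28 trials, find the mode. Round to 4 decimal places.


Mode = (alpha - 1) / (alpha + beta - 2)
= 14 / 34
= 0.4118

0.4118


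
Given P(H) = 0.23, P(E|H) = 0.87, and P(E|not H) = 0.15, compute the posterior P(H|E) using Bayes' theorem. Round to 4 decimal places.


By Bayes' theorem: P(H|E) = P(E|H)*P(H) / P(E)
P(E) = P(E|H)*P(H) + P(E|not H)*P(not H)
P(E) = 0.87*0.23 + 0.15*0.77 = 0.3156
P(H|E) = 0.87*0.23 / 0.3156 = 0.634

0.634


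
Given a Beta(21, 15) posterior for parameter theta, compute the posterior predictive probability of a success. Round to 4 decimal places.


For a Beta-Bernoulli model, the predictive probability is the mean:
P(success) = 21/(21+15) = 21/36 = 0.5833

0.5833


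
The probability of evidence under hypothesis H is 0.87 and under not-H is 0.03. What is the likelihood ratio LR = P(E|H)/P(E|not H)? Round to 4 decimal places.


LR = 0.87 / 0.03
= 29.0

29.0


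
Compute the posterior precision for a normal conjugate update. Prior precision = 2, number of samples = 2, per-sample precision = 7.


tau_post = tau_0 + n * tau
= 2 + 2 * 7 = 16

16


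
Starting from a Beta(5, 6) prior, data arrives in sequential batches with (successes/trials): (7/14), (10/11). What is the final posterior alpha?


In sequential Bayesian updating, we sum all successes.
Total successes = 17
Final alpha = 5 + 17 = 22

22


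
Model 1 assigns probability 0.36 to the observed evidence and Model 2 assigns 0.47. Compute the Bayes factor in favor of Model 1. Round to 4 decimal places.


BF = P(data|M1) / P(data|M2)
= 0.36 / 0.47 = 0.766

0.766


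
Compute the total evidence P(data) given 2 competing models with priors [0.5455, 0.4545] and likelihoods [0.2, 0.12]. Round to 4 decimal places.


Marginal likelihood = sum P(model_i) * P(data|model_i)
Model 1: 0.5455 * 0.2 = 0.1091
Model 2: 0.4545 * 0.12 = 0.0545
Total = 0.1636

0.1636


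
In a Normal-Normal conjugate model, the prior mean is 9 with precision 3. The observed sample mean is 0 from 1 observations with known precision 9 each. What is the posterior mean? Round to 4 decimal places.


Posterior precision = tau0 + n*tau = 3 + 1*9 = 12
Posterior mean = (tau0*mu0 + n*tau*xbar) / posterior_precision
= (3*9 + 1*9*0) / 12
= 27 / 12 = 2.25

2.25


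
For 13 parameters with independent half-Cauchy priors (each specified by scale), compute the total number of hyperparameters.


A half-Cauchy prior has 1 hyperparameter per parameter.
Total = 13 * 1 = 13

13


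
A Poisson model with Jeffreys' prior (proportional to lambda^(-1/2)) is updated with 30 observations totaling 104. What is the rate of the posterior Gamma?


Posterior = Gamma(0.5 + S, n)
= Gamma(0.5 + 104, 30)
Posterior rate = 0 + n = 30

30.0


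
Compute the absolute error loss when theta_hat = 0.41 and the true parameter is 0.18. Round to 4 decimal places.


L = |theta_hat - theta_true|
= |0.41 - 0.18| = 0.23

0.23


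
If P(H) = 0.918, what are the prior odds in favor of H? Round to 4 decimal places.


Prior odds = P(H) / (1 - P(H))
= 0.918 / 0.082
= 11.1951

11.1951


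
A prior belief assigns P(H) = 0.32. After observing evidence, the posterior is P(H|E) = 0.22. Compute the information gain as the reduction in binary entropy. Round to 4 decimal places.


H(prior) = -0.32*log2(0.32) - 0.68*log2(0.68)
= 0.9044
H(post) = -0.22*log2(0.22) - 0.78*log2(0.78)
= 0.7602
IG = 0.9044 - 0.7602 = 0.1442

0.1442


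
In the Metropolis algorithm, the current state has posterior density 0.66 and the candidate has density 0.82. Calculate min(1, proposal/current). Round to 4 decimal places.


Ratio = 0.82/0.66 = 1.2424
Acceptance probability = min(1, 1.2424)
= 1.0

1.0


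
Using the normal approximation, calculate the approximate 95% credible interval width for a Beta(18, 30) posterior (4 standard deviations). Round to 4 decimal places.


Var(Beta) = 18*30/(48^2 * 49) = 0.0048
SD = 0.0692
Width ~ 4*SD = 0.2766

0.2766


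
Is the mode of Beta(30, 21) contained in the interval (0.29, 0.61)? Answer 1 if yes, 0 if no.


Mode = (a-1)/(a+b-2) = 29/49 = 0.5918
Interval: (0.29, 0.61)
Contains mode? 1

1


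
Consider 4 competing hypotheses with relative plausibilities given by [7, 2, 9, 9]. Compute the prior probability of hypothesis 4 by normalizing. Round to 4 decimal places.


Sum of weights = 7 + 2 + 9 + 9 = 27
Normalized prior for H4 = 9 / 27
= 0.3333

0.3333


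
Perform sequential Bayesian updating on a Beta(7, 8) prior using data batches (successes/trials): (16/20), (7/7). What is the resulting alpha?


Accumulate successes: 23
Posterior alpha = prior alpha + sum of successes
= 7 + 23 = 30

30


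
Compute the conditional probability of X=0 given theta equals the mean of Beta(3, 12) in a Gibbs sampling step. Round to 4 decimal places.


Mean of Beta(3, 12) = 0.2
P(X=0 | theta=0.2) = 0.8

0.8


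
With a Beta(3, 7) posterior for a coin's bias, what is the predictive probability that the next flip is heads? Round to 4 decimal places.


The predictive probability equals the posterior mean.
P(next = heads) = alpha / (alpha + beta)
= 3 / 10 = 0.3

0.3


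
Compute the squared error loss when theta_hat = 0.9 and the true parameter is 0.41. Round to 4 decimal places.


L = (theta_hat - theta_true)^2
= (0.9 - 0.41)^2
= 0.49^2 = 0.2401

0.2401


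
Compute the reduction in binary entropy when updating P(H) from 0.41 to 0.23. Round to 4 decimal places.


H_before = -p*log2(p) - (1-p)*log2(1-p) for p=0.41: 0.9765
H_after for p=0.23: 0.778
Reduction = 0.9765 - 0.778 = 0.1985

0.1985


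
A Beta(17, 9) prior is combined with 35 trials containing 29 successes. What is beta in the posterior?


In conjugate updating:
beta_posterior = beta_prior + (n - k)
= 9 + (35 - 29)
= 9 + 6 = 15

15


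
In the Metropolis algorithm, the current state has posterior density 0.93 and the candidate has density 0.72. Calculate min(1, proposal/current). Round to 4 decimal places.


Ratio = 0.72/0.93 = 0.7742
Acceptance probability = min(1, 0.7742)
= 0.7742

0.7742


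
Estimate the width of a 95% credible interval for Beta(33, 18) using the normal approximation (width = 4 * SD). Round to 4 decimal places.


For Beta(a,b): Var = ab/((a+b)^2(a+b+1))
Var = 0.0044, SD = 0.0663
Approximate 95% CI width = 4 * 0.0663 = 0.2651

0.2651


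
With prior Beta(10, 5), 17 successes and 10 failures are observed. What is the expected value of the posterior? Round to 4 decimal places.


Posterior = Beta(27, 15)
E[theta] = alpha/(alpha+beta)
= 27/42 = 0.6429

0.6429


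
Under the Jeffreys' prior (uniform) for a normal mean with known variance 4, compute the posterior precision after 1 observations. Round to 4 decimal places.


Prior precision = 0 (flat prior).
Post. prec. = 0 + n/var = 1/4 = 0.25

0.25


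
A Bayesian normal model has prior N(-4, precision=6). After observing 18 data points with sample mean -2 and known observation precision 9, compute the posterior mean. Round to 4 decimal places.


Posterior mean = (prior_precision * prior_mean + n * data_precision * data_mean) / (prior_precision + n * data_precision)
Numerator = 6*-4 + 18*9*-2 = -348
Denominator = 6 + 18*9 = 168
Posterior mean = -2.0714

-2.0714


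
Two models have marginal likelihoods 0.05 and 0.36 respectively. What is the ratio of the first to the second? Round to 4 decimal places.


Evidence ratio = 0.05 / 0.36
= 0.1389

0.1389


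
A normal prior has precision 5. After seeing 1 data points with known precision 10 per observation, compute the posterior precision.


In the conjugate normal model, precisions add:
tau_posterior = tau_prior + n * tau_data
= 5 + 1*10 = 15

15


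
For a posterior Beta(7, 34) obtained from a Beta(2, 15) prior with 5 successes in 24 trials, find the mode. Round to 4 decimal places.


Mode = (alpha - 1) / (alpha + beta - 2)
= 6 / 39
= 0.1538

0.1538


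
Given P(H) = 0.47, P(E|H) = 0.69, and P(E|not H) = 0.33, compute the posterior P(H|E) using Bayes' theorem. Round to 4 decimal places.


By Bayes' theorem: P(H|E) = P(E|H)*P(H) / P(E)
P(E) = P(E|H)*P(H) + P(E|not H)*P(not H)
P(E) = 0.69*0.47 + 0.33*0.53 = 0.4992
P(H|E) = 0.69*0.47 / 0.4992 = 0.6496

0.6496


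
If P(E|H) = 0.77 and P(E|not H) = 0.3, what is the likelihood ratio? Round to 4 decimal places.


Likelihood ratio = P(E|H) / P(E|not H)
= 0.77 / 0.3
= 2.5667

2.5667


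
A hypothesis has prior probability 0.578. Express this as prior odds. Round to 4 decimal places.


Odds = P(H) / P(not H) = 0.578 / 0.422
= 1.3697

1.3697


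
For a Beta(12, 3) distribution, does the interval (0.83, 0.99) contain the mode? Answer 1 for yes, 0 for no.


Mode of Beta(a,b) = (a-1)/(a+b-2)
= (12-1)/(12+3-2) = 0.8462
Check: 0.83 <= 0.8462 <= 0.99?
Result: 1

1


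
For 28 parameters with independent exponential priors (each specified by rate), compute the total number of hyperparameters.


A exponential prior has 1 hyperparameter per parameter.
Total = 28 * 1 = 28

28


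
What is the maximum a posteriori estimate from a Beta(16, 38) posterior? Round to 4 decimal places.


The MAP estimate equals the mode of the distribution.
Mode of Beta(a,b) = (a-1)/(a+b-2)
= 15/52
= 0.2885

0.2885


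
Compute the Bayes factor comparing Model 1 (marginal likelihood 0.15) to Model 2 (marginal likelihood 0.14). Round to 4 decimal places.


BF12 = marginal likelihood of M1 / marginal likelihood of M2
= 0.15/0.14
= 1.0714

1.0714


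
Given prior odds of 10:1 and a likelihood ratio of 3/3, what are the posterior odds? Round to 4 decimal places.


Posterior odds = prior odds * LR
Prior odds = 10/1 = 10.0
LR = 3/3 = 1.0
Posterior odds = 10.0 * 1.0 = 10.0

10.0


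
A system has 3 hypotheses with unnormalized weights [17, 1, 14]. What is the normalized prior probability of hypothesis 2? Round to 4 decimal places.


The normalized prior is the weight divided by the total.
Total weight = 32
P(H2) = 1 / 32 = 0.0312

0.0312


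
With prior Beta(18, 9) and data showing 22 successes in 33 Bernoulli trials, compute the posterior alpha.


Conjugate update: alpha_posterior = alpha_prior + k
= 18 + 22 = 40

40


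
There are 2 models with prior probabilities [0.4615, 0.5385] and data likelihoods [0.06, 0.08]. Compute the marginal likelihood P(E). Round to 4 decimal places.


P(E) = sum over models of P(M_i) * P(E|M_i)
= 0.4615*0.06 + 0.5385*0.08
= 0.0708

0.0708


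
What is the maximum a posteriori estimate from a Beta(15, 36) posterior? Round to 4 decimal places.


The MAP estimate equals the mode of the distribution.
Mode of Beta(a,b) = (a-1)/(a+b-2)
= 14/49
= 0.2857

0.2857


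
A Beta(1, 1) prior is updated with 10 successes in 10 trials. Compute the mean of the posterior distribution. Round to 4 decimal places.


After update: Beta(11, 1)
Mean = 11 / (11 + 1) = 11 / 12
= 0.9167

0.9167


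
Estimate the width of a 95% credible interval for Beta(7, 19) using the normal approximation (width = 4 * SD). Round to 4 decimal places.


For Beta(a,b): Var = ab/((a+b)^2(a+b+1))
Var = 0.0073, SD = 0.0854
Approximate 95% CI width = 4 * 0.0854 = 0.3415

0.3415


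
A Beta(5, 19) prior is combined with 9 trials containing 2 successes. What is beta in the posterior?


In conjugate updating:
beta_posterior = beta_prior + (n - k)
= 19 + (9 - 2)
= 19 + 7 = 26

26


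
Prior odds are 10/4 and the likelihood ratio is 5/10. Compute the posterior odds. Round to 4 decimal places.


Posterior odds = prior odds * likelihood ratio
= (10/4) * (5/10)
= 50 / 40
= 1.25

1.25


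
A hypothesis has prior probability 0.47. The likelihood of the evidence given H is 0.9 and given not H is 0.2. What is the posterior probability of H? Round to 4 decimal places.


Using Bayes' theorem:
P(E) = 0.47 * 0.9 + 0.53 * 0.2
P(E) = 0.529
P(H|E) = (0.47 * 0.9) / 0.529 = 0.7996

0.7996


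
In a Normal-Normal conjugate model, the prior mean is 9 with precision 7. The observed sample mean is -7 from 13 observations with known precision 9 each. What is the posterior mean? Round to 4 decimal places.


Posterior precision = tau0 + n*tau = 7 + 13*9 = 124
Posterior mean = (tau0*mu0 + n*tau*xbar) / posterior_precision
= (7*9 + 13*9*-7) / 124
= -756 / 124 = -6.0968

-6.0968


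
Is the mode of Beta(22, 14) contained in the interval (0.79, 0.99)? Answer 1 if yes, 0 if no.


Mode = (a-1)/(a+b-2) = 21/34 = 0.6176
Interval: (0.79, 0.99)
Contains mode? 0

0


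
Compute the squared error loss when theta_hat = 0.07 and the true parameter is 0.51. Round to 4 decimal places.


L = (theta_hat - theta_true)^2
= (0.07 - 0.51)^2
= -0.44^2 = 0.1936

0.1936


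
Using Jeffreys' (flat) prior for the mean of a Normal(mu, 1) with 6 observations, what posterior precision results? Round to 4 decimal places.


Flat prior means prior precision is 0.
Posterior precision = n / sigma^2 = 6/1 = 6.0

6.0


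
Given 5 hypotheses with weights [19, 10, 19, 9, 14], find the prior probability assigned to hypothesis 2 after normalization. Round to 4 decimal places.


To normalize, divide each weight by the sum of all weights.
Sum = 71
Prior(H2) = 10/71 = 0.1408

0.1408


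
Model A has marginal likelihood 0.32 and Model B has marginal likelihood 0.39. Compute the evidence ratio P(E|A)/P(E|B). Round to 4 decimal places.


Evidence ratio = P(E|A) / P(E|B)
= 0.32 / 0.39
= 0.8205

0.8205


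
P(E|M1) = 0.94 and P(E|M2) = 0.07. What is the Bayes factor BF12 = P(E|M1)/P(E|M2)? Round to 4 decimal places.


Bayes factor BF12 = P(E|M1) / P(E|M2)
= 0.94 / 0.07
= 13.4286

13.4286


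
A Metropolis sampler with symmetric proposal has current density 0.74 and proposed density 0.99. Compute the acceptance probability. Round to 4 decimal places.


For symmetric proposals, acceptance = min(1, pi(x*)/pi(x))
= min(1, 0.99/0.74)
= min(1, 1.3378) = 1.0

1.0


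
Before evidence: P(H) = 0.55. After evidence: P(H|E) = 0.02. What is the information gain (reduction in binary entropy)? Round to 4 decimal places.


Prior entropy = 0.9928
Posterior entropy = 0.1414
Information gain = 0.9928 - 0.1414 = 0.8513

0.8513


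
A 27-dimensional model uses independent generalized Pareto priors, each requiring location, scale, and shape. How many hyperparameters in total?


Per parameter: 3 (location, scale, and shape).
Total = 27 * 3 = 81

81


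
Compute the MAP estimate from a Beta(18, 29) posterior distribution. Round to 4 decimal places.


MAP = mode of Beta distribution
= (alpha - 1)/(alpha + beta - 2)
= (18-1)/(18+29-2)
= 17/45 = 0.3778

0.3778


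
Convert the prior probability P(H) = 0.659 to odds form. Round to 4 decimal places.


P(not H) = 1 - 0.659 = 0.341
Odds = 0.659 / 0.341 = 1.9326

1.9326


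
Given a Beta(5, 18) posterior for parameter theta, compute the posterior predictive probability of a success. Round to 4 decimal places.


For a Beta-Bernoulli model, the predictive probability is the mean:
P(success) = 5/(5+18) = 5/23 = 0.2174

0.2174


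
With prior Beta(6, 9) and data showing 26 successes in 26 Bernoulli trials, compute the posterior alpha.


Conjugate update: alpha_posterior = alpha_prior + k
= 6 + 26 = 32

32


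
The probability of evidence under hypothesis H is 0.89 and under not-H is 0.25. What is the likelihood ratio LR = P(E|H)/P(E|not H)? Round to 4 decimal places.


LR = 0.89 / 0.25
= 3.56

3.56


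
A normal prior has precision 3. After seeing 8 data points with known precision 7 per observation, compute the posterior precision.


In the conjugate normal model, precisions add:
tau_posterior = tau_prior + n * tau_data
= 3 + 8*7 = 59

59


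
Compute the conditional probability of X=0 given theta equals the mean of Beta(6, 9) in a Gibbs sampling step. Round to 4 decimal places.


Mean of Beta(6, 9) = 0.4
P(X=0 | theta=0.4) = 0.6

0.6


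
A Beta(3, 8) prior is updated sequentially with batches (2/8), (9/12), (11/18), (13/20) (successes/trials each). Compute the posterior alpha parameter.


Sequential conjugate updating is equivalent to a single batch update.
Total successes across all batches = 35
alpha_posterior = alpha_prior + total_successes = 3 + 35
= 38

38


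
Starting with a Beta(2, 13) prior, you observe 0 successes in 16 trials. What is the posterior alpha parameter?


For a Beta-Binomial conjugate model:
Posterior alpha = prior alpha + number of successes
= 2 + 0 = 2

2


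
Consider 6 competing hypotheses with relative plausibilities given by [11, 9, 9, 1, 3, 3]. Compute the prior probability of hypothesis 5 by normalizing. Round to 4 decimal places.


Sum of weights = 11 + 9 + 9 + 1 + 3 + 3 = 36
Normalized prior for H5 = 3 / 36
= 0.0833

0.0833


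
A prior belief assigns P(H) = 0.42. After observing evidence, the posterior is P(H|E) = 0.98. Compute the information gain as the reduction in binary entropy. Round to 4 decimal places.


H(prior) = -0.42*log2(0.42) - 0.58*log2(0.58)
= 0.9815
H(post) = -0.98*log2(0.98) - 0.02*log2(0.02)
= 0.1414
IG = 0.9815 - 0.1414 = 0.84

0.84


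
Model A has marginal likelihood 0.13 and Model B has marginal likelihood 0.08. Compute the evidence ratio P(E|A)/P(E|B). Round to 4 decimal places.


Evidence ratio = P(E|A) / P(E|B)
= 0.13 / 0.08
= 1.625

1.625


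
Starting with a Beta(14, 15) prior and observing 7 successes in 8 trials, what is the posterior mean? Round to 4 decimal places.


Posterior parameters: alpha = 14 + 7 = 21
beta = 15 + 1 = 16
Posterior mean = alpha / (alpha + beta) = 21 / 37
= 0.5676

0.5676


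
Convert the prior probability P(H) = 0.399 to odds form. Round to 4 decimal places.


P(not H) = 1 - 0.399 = 0.601
Odds = 0.399 / 0.601 = 0.6639

0.6639


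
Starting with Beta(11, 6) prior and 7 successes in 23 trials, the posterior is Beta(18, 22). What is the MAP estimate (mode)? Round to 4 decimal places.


The mode of Beta(a, b) when a > 1 and b > 1 is (a-1)/(a+b-2)
= (18 - 1) / (18 + 22 - 2)
= 17 / 38
= 0.4474

0.4474


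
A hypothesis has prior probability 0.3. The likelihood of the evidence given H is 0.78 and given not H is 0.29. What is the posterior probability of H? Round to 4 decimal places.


Using Bayes' theorem:
P(E) = 0.3 * 0.78 + 0.7 * 0.29
P(E) = 0.437
P(H|E) = (0.3 * 0.78) / 0.437 = 0.5355

0.5355


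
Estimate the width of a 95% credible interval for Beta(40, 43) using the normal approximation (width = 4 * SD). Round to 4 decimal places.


For Beta(a,b): Var = ab/((a+b)^2(a+b+1))
Var = 0.003, SD = 0.0545
Approximate 95% CI width = 4 * 0.0545 = 0.2181

0.2181


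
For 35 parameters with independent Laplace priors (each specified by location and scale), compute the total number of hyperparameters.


A Laplace prior has 2 hyperparameters per parameter.
Total = 35 * 2 = 70

70


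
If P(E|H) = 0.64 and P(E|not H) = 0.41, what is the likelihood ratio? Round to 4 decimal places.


Likelihood ratio = P(E|H) / P(E|not H)
= 0.64 / 0.41
= 1.561

1.561


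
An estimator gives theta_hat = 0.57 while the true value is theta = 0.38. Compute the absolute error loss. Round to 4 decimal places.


The absolute error loss is |theta_hat - theta|
= |0.57 - 0.38|
= 0.19

0.19


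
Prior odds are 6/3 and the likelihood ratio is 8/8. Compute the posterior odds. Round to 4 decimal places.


Posterior odds = prior odds * likelihood ratio
= (6/3) * (8/8)
= 48 / 24
= 2.0

2.0


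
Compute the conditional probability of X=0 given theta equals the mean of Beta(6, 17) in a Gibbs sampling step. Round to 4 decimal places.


Mean of Beta(6, 17) = 0.2609
P(X=0 | theta=0.2609) = 0.7391

0.7391


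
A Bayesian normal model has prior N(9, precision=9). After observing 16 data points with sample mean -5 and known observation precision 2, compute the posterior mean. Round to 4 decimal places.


Posterior mean = (prior_precision * prior_mean + n * data_precision * data_mean) / (prior_precision + n * data_precision)
Numerator = 9*9 + 16*2*-5 = -79
Denominator = 9 + 16*2 = 41
Posterior mean = -1.9268

-1.9268


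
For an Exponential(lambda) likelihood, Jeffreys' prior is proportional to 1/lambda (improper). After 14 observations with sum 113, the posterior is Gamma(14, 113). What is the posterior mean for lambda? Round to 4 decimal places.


Posterior = Gamma(n, sum_x) = Gamma(14, 113)
Posterior mean = shape/rate = 14/113
= 0.1239

0.1239


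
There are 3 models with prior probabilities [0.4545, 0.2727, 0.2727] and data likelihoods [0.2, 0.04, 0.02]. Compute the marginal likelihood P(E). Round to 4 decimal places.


P(E) = sum over models of P(M_i) * P(E|M_i)
= 0.4545*0.2 + 0.2727*0.04 + 0.2727*0.02
= 0.1073

0.1073


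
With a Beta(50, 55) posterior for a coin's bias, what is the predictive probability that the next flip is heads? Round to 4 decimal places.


The predictive probability equals the posterior mean.
P(next = heads) = alpha / (alpha + beta)
= 50 / 105 = 0.4762

0.4762


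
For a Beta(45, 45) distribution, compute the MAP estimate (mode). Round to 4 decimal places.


MAP = mode = (a-1)/(a+b-2)
= (45-1)/(45+45-2)
= 44/88 = 0.5

0.5


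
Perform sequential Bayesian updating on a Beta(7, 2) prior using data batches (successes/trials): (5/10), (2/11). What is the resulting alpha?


Accumulate successes: 7
Posterior alpha = prior alpha + sum of successes
= 7 + 7 = 14

14


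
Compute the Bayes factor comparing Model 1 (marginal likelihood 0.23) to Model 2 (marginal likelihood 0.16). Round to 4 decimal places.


BF12 = marginal likelihood of M1 / marginal likelihood of M2
= 0.23/0.16
= 1.4375

1.4375


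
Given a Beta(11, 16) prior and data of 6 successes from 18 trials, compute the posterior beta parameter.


Number of failures = 18 - 6 = 12
Posterior beta = 16 + 12 = 28

28


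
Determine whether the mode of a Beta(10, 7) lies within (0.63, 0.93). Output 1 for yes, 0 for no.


First find the mode: (a-1)/(a+b-2) = 0.6
Is 0.6 in (0.63, 0.93)? 0

0


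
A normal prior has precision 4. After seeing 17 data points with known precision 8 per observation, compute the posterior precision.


In the conjugate normal model, precisions add:
tau_posterior = tau_prior + n * tau_data
= 4 + 17*8 = 140

140


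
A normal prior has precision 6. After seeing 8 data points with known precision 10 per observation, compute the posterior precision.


In the conjugate normal model, precisions add:
tau_posterior = tau_prior + n * tau_data
= 6 + 8*10 = 86

86


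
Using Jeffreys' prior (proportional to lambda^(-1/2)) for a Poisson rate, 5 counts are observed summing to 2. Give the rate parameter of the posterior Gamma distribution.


Conjugate update: Gamma(prior_shape + S, prior_rate + n).
Prior shape = 0.5, prior rate = 0.
Posterior rate = 0 + n = 5

5.0


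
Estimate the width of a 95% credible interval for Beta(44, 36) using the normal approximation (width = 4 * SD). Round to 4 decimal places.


For Beta(a,b): Var = ab/((a+b)^2(a+b+1))
Var = 0.0031, SD = 0.0553
Approximate 95% CI width = 4 * 0.0553 = 0.2211

0.2211


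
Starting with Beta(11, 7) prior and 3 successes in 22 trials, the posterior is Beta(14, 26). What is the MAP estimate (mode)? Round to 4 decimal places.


The mode of Beta(a, b) when a > 1 and b > 1 is (a-1)/(a+b-2)
= (14 - 1) / (14 + 26 - 2)
= 13 / 38
= 0.3421

0.3421


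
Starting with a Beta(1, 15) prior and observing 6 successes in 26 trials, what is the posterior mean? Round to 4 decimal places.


Posterior parameters: alpha = 1 + 6 = 7
beta = 15 + 20 = 35
Posterior mean = alpha / (alpha + beta) = 7 / 42
= 0.1667

0.1667


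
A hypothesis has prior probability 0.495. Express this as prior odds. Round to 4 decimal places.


Odds = P(H) / P(not H) = 0.495 / 0.505
= 0.9802

0.9802


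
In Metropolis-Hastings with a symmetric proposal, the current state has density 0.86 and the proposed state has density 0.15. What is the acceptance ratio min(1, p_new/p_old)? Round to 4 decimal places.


Ratio = p_new / p_old = 0.15 / 0.86 = 0.1744
Acceptance = min(1, 0.1744) = 0.1744

0.1744
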